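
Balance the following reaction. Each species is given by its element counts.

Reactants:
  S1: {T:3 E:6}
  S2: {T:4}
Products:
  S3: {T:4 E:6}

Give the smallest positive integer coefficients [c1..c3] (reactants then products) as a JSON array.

T: 4·3+1·4 = 16 | 4·4 = 16
E: 4·6+1·0 = 24 | 4·6 = 24
gcd(4,1,4) = 1

Coefficients: [4, 1, 4]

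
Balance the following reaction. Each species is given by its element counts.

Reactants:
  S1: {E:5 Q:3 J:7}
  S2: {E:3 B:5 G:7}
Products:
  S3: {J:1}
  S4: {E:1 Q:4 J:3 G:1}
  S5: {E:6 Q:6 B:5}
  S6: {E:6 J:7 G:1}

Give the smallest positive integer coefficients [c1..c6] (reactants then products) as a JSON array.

Coefficients: [6, 1, 5, 3, 1, 4]

E: 6·5+1·3 = 33 | 5·0+3·1+1·6+4·6 = 33
Q: 6·3+1·0 = 18 | 5·0+3·4+1·6+4·0 = 18
B: 6·0+1·5 = 5 | 5·0+3·0+1·5+4·0 = 5
J: 6·7+1·0 = 42 | 5·1+3·3+1·0+4·7 = 42
G: 6·0+1·7 = 7 | 5·0+3·1+1·0+4·1 = 7
gcd(6,1,5,3,1,4) = 1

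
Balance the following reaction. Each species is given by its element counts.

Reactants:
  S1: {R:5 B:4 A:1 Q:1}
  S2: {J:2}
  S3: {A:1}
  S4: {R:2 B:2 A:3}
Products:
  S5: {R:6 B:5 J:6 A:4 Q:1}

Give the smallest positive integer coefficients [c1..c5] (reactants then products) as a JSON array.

R: 2·5+6·0+3·0+1·2 = 12 | 2·6 = 12
B: 2·4+6·0+3·0+1·2 = 10 | 2·5 = 10
J: 2·0+6·2+3·0+1·0 = 12 | 2·6 = 12
A: 2·1+6·0+3·1+1·3 = 8 | 2·4 = 8
Q: 2·1+6·0+3·0+1·0 = 2 | 2·1 = 2
gcd(2,6,3,1,2) = 1

Coefficients: [2, 6, 3, 1, 2]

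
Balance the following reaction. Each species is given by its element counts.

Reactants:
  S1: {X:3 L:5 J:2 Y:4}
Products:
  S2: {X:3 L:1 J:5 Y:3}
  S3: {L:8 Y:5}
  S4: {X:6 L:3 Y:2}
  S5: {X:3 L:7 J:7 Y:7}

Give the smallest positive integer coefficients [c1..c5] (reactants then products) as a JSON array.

X: 6·3 = 18 | 1·3+2·0+2·6+1·3 = 18
L: 6·5 = 30 | 1·1+2·8+2·3+1·7 = 30
J: 6·2 = 12 | 1·5+2·0+2·0+1·7 = 12
Y: 6·4 = 24 | 1·3+2·5+2·2+1·7 = 24
gcd(6,1,2,2,1) = 1

Coefficients: [6, 1, 2, 2, 1]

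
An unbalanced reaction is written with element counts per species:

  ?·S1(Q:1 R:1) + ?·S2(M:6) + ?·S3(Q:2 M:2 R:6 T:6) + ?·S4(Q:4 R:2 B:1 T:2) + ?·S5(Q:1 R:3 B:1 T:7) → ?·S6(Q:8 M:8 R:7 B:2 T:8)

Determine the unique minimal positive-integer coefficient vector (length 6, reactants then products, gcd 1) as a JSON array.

Q: 4·1+5·0+1·2+6·4+2·1 = 32 | 4·8 = 32
M: 4·0+5·6+1·2+6·0+2·0 = 32 | 4·8 = 32
R: 4·1+5·0+1·6+6·2+2·3 = 28 | 4·7 = 28
B: 4·0+5·0+1·0+6·1+2·1 = 8 | 4·2 = 8
T: 4·0+5·0+1·6+6·2+2·7 = 32 | 4·8 = 32
gcd(4,5,1,6,2,4) = 1

Coefficients: [4, 5, 1, 6, 2, 4]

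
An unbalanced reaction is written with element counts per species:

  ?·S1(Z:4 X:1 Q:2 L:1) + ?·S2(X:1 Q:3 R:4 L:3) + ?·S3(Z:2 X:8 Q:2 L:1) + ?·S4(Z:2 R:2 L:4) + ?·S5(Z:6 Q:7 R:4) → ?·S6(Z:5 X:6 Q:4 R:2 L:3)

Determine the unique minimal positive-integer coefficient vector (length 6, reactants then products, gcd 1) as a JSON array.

Z: 3·4+1·0+4·2+2·2+1·6 = 30 | 6·5 = 30
X: 3·1+1·1+4·8+2·0+1·0 = 36 | 6·6 = 36
Q: 3·2+1·3+4·2+2·0+1·7 = 24 | 6·4 = 24
R: 3·0+1·4+4·0+2·2+1·4 = 12 | 6·2 = 12
L: 3·1+1·3+4·1+2·4+1·0 = 18 | 6·3 = 18
gcd(3,1,4,2,1,6) = 1

Coefficients: [3, 1, 4, 2, 1, 6]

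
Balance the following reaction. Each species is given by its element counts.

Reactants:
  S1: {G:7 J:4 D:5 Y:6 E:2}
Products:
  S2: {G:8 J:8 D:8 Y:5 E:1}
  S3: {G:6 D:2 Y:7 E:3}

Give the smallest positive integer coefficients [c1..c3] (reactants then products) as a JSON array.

G: 2·7 = 14 | 1·8+1·6 = 14
J: 2·4 = 8 | 1·8+1·0 = 8
D: 2·5 = 10 | 1·8+1·2 = 10
Y: 2·6 = 12 | 1·5+1·7 = 12
E: 2·2 = 4 | 1·1+1·3 = 4
gcd(2,1,1) = 1

Coefficients: [2, 1, 1]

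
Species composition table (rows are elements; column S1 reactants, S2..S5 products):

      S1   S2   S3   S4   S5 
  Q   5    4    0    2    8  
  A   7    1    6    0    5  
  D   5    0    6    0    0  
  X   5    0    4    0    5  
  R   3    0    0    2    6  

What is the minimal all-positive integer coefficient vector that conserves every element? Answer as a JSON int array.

Coefficients: [6, 2, 5, 3, 2]

Q: 6·5 = 30 | 2·4+5·0+3·2+2·8 = 30
A: 6·7 = 42 | 2·1+5·6+3·0+2·5 = 42
D: 6·5 = 30 | 2·0+5·6+3·0+2·0 = 30
X: 6·5 = 30 | 2·0+5·4+3·0+2·5 = 30
R: 6·3 = 18 | 2·0+5·0+3·2+2·6 = 18
gcd(6,2,5,3,2) = 1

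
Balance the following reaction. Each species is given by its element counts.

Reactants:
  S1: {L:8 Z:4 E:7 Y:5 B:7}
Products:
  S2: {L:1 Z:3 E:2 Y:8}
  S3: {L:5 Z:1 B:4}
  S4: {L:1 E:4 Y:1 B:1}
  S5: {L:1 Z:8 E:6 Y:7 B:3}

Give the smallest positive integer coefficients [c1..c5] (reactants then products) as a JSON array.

L: 4·8 = 32 | 1·1+5·5+5·1+1·1 = 32
Z: 4·4 = 16 | 1·3+5·1+5·0+1·8 = 16
E: 4·7 = 28 | 1·2+5·0+5·4+1·6 = 28
Y: 4·5 = 20 | 1·8+5·0+5·1+1·7 = 20
B: 4·7 = 28 | 1·0+5·4+5·1+1·3 = 28
gcd(4,1,5,5,1) = 1

Coefficients: [4, 1, 5, 5, 1]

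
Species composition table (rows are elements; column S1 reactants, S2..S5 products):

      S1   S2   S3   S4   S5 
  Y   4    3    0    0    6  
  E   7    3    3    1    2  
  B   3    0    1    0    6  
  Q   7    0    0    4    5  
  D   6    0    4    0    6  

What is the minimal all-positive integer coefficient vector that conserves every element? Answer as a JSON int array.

Coefficients: [3, 2, 3, 4, 1]

Y: 3·4 = 12 | 2·3+3·0+4·0+1·6 = 12
E: 3·7 = 21 | 2·3+3·3+4·1+1·2 = 21
B: 3·3 = 9 | 2·0+3·1+4·0+1·6 = 9
Q: 3·7 = 21 | 2·0+3·0+4·4+1·5 = 21
D: 3·6 = 18 | 2·0+3·4+4·0+1·6 = 18
gcd(3,2,3,4,1) = 1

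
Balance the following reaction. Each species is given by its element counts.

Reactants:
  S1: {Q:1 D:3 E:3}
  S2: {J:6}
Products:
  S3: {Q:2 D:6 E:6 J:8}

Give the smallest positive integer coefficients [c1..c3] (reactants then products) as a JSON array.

Q: 6·1+4·0 = 6 | 3·2 = 6
D: 6·3+4·0 = 18 | 3·6 = 18
E: 6·3+4·0 = 18 | 3·6 = 18
J: 6·0+4·6 = 24 | 3·8 = 24
gcd(6,4,3) = 1

Coefficients: [6, 4, 3]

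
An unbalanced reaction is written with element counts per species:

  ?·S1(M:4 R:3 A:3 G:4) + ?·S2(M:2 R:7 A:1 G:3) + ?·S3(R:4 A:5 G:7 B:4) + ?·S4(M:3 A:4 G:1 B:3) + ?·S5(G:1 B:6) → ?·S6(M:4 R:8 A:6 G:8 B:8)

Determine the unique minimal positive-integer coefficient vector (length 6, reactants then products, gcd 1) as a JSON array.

Coefficients: [1, 3, 2, 2, 3, 4]

M: 1·4+3·2+2·0+2·3+3·0 = 16 | 4·4 = 16
R: 1·3+3·7+2·4+2·0+3·0 = 32 | 4·8 = 32
A: 1·3+3·1+2·5+2·4+3·0 = 24 | 4·6 = 24
G: 1·4+3·3+2·7+2·1+3·1 = 32 | 4·8 = 32
B: 1·0+3·0+2·4+2·3+3·6 = 32 | 4·8 = 32
gcd(1,3,2,2,3,4) = 1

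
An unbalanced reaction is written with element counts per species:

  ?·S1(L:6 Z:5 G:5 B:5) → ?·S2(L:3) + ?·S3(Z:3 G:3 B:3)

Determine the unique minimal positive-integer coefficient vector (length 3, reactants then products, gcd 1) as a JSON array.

L: 3·6 = 18 | 6·3+5·0 = 18
Z: 3·5 = 15 | 6·0+5·3 = 15
G: 3·5 = 15 | 6·0+5·3 = 15
B: 3·5 = 15 | 6·0+5·3 = 15
gcd(3,6,5) = 1

Coefficients: [3, 6, 5]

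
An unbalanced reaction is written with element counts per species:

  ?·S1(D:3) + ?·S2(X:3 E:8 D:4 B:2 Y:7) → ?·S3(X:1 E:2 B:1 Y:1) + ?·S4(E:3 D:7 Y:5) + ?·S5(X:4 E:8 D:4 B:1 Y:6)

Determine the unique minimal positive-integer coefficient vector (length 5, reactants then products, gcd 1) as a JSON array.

X: 2·0+3·3 = 9 | 5·1+2·0+1·4 = 9
E: 2·0+3·8 = 24 | 5·2+2·3+1·8 = 24
D: 2·3+3·4 = 18 | 5·0+2·7+1·4 = 18
B: 2·0+3·2 = 6 | 5·1+2·0+1·1 = 6
Y: 2·0+3·7 = 21 | 5·1+2·5+1·6 = 21
gcd(2,3,5,2,1) = 1

Coefficients: [2, 3, 5, 2, 1]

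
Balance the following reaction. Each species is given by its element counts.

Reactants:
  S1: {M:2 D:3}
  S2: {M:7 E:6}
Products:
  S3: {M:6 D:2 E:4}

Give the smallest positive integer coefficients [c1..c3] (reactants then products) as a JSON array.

Coefficients: [2, 2, 3]

M: 2·2+2·7 = 18 | 3·6 = 18
D: 2·3+2·0 = 6 | 3·2 = 6
E: 2·0+2·6 = 12 | 3·4 = 12
gcd(2,2,3) = 1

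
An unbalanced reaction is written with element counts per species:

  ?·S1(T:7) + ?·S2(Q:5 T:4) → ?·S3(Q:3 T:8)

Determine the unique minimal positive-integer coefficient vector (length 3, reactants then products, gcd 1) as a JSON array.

Coefficients: [4, 3, 5]

Q: 4·0+3·5 = 15 | 5·3 = 15
T: 4·7+3·4 = 40 | 5·8 = 40
gcd(4,3,5) = 1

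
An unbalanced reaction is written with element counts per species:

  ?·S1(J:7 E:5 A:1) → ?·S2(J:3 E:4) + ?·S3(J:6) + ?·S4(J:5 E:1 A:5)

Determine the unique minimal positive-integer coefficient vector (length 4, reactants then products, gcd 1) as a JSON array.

Coefficients: [5, 6, 2, 1]

J: 5·7 = 35 | 6·3+2·6+1·5 = 35
E: 5·5 = 25 | 6·4+2·0+1·1 = 25
A: 5·1 = 5 | 6·0+2·0+1·5 = 5
gcd(5,6,2,1) = 1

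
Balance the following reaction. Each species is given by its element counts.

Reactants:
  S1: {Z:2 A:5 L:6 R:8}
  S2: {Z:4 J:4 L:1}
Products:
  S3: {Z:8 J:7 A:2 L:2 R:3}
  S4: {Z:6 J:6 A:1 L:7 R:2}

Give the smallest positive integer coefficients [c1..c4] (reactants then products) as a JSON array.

Coefficients: [1, 5, 2, 1]

Z: 1·2+5·4 = 22 | 2·8+1·6 = 22
J: 1·0+5·4 = 20 | 2·7+1·6 = 20
A: 1·5+5·0 = 5 | 2·2+1·1 = 5
L: 1·6+5·1 = 11 | 2·2+1·7 = 11
R: 1·8+5·0 = 8 | 2·3+1·2 = 8
gcd(1,5,2,1) = 1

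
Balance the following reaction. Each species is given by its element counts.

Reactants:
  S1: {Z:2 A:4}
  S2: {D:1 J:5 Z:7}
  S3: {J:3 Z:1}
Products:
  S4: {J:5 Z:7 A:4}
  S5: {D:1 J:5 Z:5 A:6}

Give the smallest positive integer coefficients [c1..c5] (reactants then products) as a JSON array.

Coefficients: [6, 2, 5, 3, 2]

D: 6·0+2·1+5·0 = 2 | 3·0+2·1 = 2
J: 6·0+2·5+5·3 = 25 | 3·5+2·5 = 25
Z: 6·2+2·7+5·1 = 31 | 3·7+2·5 = 31
A: 6·4+2·0+5·0 = 24 | 3·4+2·6 = 24
gcd(6,2,5,3,2) = 1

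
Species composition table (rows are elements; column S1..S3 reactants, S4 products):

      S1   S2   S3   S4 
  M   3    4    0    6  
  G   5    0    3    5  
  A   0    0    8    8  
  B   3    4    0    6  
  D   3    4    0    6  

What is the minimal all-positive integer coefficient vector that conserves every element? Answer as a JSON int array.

Coefficients: [2, 6, 5, 5]

M: 2·3+6·4+5·0 = 30 | 5·6 = 30
G: 2·5+6·0+5·3 = 25 | 5·5 = 25
A: 2·0+6·0+5·8 = 40 | 5·8 = 40
B: 2·3+6·4+5·0 = 30 | 5·6 = 30
D: 2·3+6·4+5·0 = 30 | 5·6 = 30
gcd(2,6,5,5) = 1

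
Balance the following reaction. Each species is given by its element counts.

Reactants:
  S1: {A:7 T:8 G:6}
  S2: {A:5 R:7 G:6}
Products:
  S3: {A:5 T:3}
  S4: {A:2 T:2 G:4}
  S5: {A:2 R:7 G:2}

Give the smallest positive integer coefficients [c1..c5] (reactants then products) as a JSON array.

A: 2·7+2·5 = 24 | 2·5+5·2+2·2 = 24
T: 2·8+2·0 = 16 | 2·3+5·2+2·0 = 16
R: 2·0+2·7 = 14 | 2·0+5·0+2·7 = 14
G: 2·6+2·6 = 24 | 2·0+5·4+2·2 = 24
gcd(2,2,2,5,2) = 1

Coefficients: [2, 2, 2, 5, 2]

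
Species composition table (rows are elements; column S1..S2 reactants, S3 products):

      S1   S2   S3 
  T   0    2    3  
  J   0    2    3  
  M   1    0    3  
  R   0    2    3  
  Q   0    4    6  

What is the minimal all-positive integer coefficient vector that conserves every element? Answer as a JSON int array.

T: 6·0+3·2 = 6 | 2·3 = 6
J: 6·0+3·2 = 6 | 2·3 = 6
M: 6·1+3·0 = 6 | 2·3 = 6
R: 6·0+3·2 = 6 | 2·3 = 6
Q: 6·0+3·4 = 12 | 2·6 = 12
gcd(6,3,2) = 1

Coefficients: [6, 3, 2]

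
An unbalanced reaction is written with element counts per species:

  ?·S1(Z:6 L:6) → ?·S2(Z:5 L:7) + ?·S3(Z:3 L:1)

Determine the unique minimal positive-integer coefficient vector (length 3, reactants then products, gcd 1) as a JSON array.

Z: 4·6 = 24 | 3·5+3·3 = 24
L: 4·6 = 24 | 3·7+3·1 = 24
gcd(4,3,3) = 1

Coefficients: [4, 3, 3]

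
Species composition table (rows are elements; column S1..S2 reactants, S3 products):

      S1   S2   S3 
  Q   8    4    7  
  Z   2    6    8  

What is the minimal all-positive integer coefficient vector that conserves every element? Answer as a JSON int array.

Coefficients: [1, 5, 4]

Q: 1·8+5·4 = 28 | 4·7 = 28
Z: 1·2+5·6 = 32 | 4·8 = 32
gcd(1,5,4) = 1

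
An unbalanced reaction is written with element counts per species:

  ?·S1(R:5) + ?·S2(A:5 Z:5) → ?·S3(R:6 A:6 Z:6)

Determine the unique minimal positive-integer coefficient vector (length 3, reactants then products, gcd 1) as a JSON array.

R: 6·5+6·0 = 30 | 5·6 = 30
A: 6·0+6·5 = 30 | 5·6 = 30
Z: 6·0+6·5 = 30 | 5·6 = 30
gcd(6,6,5) = 1

Coefficients: [6, 6, 5]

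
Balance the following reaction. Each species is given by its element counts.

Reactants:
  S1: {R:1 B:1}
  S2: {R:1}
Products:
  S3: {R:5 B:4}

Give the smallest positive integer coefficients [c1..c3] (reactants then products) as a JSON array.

R: 4·1+1·1 = 5 | 1·5 = 5
B: 4·1+1·0 = 4 | 1·4 = 4
gcd(4,1,1) = 1

Coefficients: [4, 1, 1]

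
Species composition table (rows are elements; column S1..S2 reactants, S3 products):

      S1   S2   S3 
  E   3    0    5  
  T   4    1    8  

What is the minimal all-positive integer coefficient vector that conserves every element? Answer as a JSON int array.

E: 5·3+4·0 = 15 | 3·5 = 15
T: 5·4+4·1 = 24 | 3·8 = 24
gcd(5,4,3) = 1

Coefficients: [5, 4, 3]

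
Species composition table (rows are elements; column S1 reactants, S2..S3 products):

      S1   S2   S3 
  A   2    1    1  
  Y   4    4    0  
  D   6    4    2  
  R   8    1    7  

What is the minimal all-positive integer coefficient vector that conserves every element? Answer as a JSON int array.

A: 1·2 = 2 | 1·1+1·1 = 2
Y: 1·4 = 4 | 1·4+1·0 = 4
D: 1·6 = 6 | 1·4+1·2 = 6
R: 1·8 = 8 | 1·1+1·7 = 8
gcd(1,1,1) = 1

Coefficients: [1, 1, 1]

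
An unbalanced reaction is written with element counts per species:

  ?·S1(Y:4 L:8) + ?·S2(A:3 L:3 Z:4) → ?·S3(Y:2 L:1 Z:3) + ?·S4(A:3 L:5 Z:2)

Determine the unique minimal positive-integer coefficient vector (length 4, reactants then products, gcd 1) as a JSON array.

Coefficients: [1, 3, 2, 3]

Y: 1·4+3·0 = 4 | 2·2+3·0 = 4
A: 1·0+3·3 = 9 | 2·0+3·3 = 9
L: 1·8+3·3 = 17 | 2·1+3·5 = 17
Z: 1·0+3·4 = 12 | 2·3+3·2 = 12
gcd(1,3,2,3) = 1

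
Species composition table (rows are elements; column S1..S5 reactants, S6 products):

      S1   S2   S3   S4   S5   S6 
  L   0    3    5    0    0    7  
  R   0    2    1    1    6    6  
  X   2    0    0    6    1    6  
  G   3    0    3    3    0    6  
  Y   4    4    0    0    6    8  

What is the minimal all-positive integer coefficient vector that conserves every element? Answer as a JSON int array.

Coefficients: [2, 5, 4, 4, 2, 5]

L: 2·0+5·3+4·5+4·0+2·0 = 35 | 5·7 = 35
R: 2·0+5·2+4·1+4·1+2·6 = 30 | 5·6 = 30
X: 2·2+5·0+4·0+4·6+2·1 = 30 | 5·6 = 30
G: 2·3+5·0+4·3+4·3+2·0 = 30 | 5·6 = 30
Y: 2·4+5·4+4·0+4·0+2·6 = 40 | 5·8 = 40
gcd(2,5,4,4,2,5) = 1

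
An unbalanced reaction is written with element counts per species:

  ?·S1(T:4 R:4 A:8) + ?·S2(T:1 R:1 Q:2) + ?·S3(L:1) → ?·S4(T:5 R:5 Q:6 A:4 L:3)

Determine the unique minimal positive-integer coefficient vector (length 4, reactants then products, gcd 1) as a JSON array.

T: 1·4+6·1+6·0 = 10 | 2·5 = 10
R: 1·4+6·1+6·0 = 10 | 2·5 = 10
Q: 1·0+6·2+6·0 = 12 | 2·6 = 12
A: 1·8+6·0+6·0 = 8 | 2·4 = 8
L: 1·0+6·0+6·1 = 6 | 2·3 = 6
gcd(1,6,6,2) = 1

Coefficients: [1, 6, 6, 2]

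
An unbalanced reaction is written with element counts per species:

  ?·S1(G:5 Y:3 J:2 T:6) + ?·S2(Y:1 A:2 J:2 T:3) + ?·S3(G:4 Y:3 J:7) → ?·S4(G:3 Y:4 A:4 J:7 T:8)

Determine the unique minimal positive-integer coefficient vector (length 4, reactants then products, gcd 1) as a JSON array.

Coefficients: [1, 6, 1, 3]

G: 1·5+6·0+1·4 = 9 | 3·3 = 9
Y: 1·3+6·1+1·3 = 12 | 3·4 = 12
A: 1·0+6·2+1·0 = 12 | 3·4 = 12
J: 1·2+6·2+1·7 = 21 | 3·7 = 21
T: 1·6+6·3+1·0 = 24 | 3·8 = 24
gcd(1,6,1,3) = 1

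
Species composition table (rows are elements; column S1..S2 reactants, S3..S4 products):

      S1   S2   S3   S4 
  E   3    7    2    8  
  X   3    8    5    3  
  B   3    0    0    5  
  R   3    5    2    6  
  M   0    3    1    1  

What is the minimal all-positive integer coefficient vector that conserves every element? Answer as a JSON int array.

Coefficients: [5, 3, 6, 3]

E: 5·3+3·7 = 36 | 6·2+3·8 = 36
X: 5·3+3·8 = 39 | 6·5+3·3 = 39
B: 5·3+3·0 = 15 | 6·0+3·5 = 15
R: 5·3+3·5 = 30 | 6·2+3·6 = 30
M: 5·0+3·3 = 9 | 6·1+3·1 = 9
gcd(5,3,6,3) = 1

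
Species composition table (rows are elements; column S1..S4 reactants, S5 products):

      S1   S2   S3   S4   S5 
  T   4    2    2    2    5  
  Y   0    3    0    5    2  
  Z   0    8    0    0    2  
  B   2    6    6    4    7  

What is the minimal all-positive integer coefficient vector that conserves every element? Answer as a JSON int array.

Coefficients: [3, 1, 2, 1, 4]

T: 3·4+1·2+2·2+1·2 = 20 | 4·5 = 20
Y: 3·0+1·3+2·0+1·5 = 8 | 4·2 = 8
Z: 3·0+1·8+2·0+1·0 = 8 | 4·2 = 8
B: 3·2+1·6+2·6+1·4 = 28 | 4·7 = 28
gcd(3,1,2,1,4) = 1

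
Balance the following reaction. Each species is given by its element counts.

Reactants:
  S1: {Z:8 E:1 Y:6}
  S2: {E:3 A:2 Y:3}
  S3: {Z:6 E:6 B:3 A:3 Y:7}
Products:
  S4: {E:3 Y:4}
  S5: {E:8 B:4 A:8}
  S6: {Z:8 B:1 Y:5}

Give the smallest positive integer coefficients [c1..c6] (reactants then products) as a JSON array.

Coefficients: [1, 2, 4, 5, 2, 4]

Z: 1·8+2·0+4·6 = 32 | 5·0+2·0+4·8 = 32
E: 1·1+2·3+4·6 = 31 | 5·3+2·8+4·0 = 31
B: 1·0+2·0+4·3 = 12 | 5·0+2·4+4·1 = 12
A: 1·0+2·2+4·3 = 16 | 5·0+2·8+4·0 = 16
Y: 1·6+2·3+4·7 = 40 | 5·4+2·0+4·5 = 40
gcd(1,2,4,5,2,4) = 1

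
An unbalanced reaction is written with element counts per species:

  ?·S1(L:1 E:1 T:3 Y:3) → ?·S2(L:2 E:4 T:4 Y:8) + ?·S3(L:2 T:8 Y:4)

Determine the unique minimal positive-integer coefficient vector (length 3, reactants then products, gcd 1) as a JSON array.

L: 4·1 = 4 | 1·2+1·2 = 4
E: 4·1 = 4 | 1·4+1·0 = 4
T: 4·3 = 12 | 1·4+1·8 = 12
Y: 4·3 = 12 | 1·8+1·4 = 12
gcd(4,1,1) = 1

Coefficients: [4, 1, 1]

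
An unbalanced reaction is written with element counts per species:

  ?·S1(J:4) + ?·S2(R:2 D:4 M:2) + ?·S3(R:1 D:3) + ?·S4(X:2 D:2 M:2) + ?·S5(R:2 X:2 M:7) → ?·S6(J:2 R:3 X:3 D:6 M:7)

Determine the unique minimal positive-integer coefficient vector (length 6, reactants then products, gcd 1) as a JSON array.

J: 3·4+2·0+6·0+5·0+4·0 = 12 | 6·2 = 12
R: 3·0+2·2+6·1+5·0+4·2 = 18 | 6·3 = 18
X: 3·0+2·0+6·0+5·2+4·2 = 18 | 6·3 = 18
D: 3·0+2·4+6·3+5·2+4·0 = 36 | 6·6 = 36
M: 3·0+2·2+6·0+5·2+4·7 = 42 | 6·7 = 42
gcd(3,2,6,5,4,6) = 1

Coefficients: [3, 2, 6, 5, 4, 6]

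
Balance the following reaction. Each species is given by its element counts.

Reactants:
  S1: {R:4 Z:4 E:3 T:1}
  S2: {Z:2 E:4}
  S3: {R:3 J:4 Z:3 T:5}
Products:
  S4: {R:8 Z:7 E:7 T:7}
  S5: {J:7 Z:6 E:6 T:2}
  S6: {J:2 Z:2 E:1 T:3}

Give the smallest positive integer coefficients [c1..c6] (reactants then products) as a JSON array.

Coefficients: [1, 6, 4, 2, 2, 1]

R: 1·4+6·0+4·3 = 16 | 2·8+2·0+1·0 = 16
J: 1·0+6·0+4·4 = 16 | 2·0+2·7+1·2 = 16
Z: 1·4+6·2+4·3 = 28 | 2·7+2·6+1·2 = 28
E: 1·3+6·4+4·0 = 27 | 2·7+2·6+1·1 = 27
T: 1·1+6·0+4·5 = 21 | 2·7+2·2+1·3 = 21
gcd(1,6,4,2,2,1) = 1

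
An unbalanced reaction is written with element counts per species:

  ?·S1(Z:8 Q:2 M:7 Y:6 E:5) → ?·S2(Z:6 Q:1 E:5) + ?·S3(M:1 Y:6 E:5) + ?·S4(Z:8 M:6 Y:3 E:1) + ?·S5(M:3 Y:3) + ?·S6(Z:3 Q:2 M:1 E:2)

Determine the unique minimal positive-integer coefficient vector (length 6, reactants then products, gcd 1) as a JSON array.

Coefficients: [5, 2, 1, 2, 6, 4]

Z: 5·8 = 40 | 2·6+1·0+2·8+6·0+4·3 = 40
Q: 5·2 = 10 | 2·1+1·0+2·0+6·0+4·2 = 10
M: 5·7 = 35 | 2·0+1·1+2·6+6·3+4·1 = 35
Y: 5·6 = 30 | 2·0+1·6+2·3+6·3+4·0 = 30
E: 5·5 = 25 | 2·5+1·5+2·1+6·0+4·2 = 25
gcd(5,2,1,2,6,4) = 1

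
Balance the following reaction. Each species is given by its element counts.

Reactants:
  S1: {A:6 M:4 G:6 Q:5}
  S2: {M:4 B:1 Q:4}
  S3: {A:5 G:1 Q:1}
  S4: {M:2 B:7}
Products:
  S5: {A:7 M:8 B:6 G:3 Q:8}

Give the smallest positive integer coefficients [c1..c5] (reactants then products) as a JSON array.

A: 1·6+4·0+3·5+2·0 = 21 | 3·7 = 21
M: 1·4+4·4+3·0+2·2 = 24 | 3·8 = 24
B: 1·0+4·1+3·0+2·7 = 18 | 3·6 = 18
G: 1·6+4·0+3·1+2·0 = 9 | 3·3 = 9
Q: 1·5+4·4+3·1+2·0 = 24 | 3·8 = 24
gcd(1,4,3,2,3) = 1

Coefficients: [1, 4, 3, 2, 3]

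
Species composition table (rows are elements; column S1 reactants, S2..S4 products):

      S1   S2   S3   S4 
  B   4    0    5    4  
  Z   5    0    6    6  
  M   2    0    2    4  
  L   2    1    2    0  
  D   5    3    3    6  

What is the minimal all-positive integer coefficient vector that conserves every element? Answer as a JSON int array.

B: 6·4 = 24 | 4·0+4·5+1·4 = 24
Z: 6·5 = 30 | 4·0+4·6+1·6 = 30
M: 6·2 = 12 | 4·0+4·2+1·4 = 12
L: 6·2 = 12 | 4·1+4·2+1·0 = 12
D: 6·5 = 30 | 4·3+4·3+1·6 = 30
gcd(6,4,4,1) = 1

Coefficients: [6, 4, 4, 1]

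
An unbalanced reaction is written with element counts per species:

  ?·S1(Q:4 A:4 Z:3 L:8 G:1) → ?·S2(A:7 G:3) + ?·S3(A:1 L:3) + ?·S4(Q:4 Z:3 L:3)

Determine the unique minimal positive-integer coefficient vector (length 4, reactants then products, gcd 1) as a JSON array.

Q: 3·4 = 12 | 1·0+5·0+3·4 = 12
A: 3·4 = 12 | 1·7+5·1+3·0 = 12
Z: 3·3 = 9 | 1·0+5·0+3·3 = 9
L: 3·8 = 24 | 1·0+5·3+3·3 = 24
G: 3·1 = 3 | 1·3+5·0+3·0 = 3
gcd(3,1,5,3) = 1

Coefficients: [3, 1, 5, 3]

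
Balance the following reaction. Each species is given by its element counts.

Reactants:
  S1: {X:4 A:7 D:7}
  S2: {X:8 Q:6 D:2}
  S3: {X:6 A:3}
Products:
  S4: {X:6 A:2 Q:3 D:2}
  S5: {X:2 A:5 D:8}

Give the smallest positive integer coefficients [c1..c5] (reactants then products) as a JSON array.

X: 2·4+3·8+1·6 = 38 | 6·6+1·2 = 38
A: 2·7+3·0+1·3 = 17 | 6·2+1·5 = 17
Q: 2·0+3·6+1·0 = 18 | 6·3+1·0 = 18
D: 2·7+3·2+1·0 = 20 | 6·2+1·8 = 20
gcd(2,3,1,6,1) = 1

Coefficients: [2, 3, 1, 6, 1]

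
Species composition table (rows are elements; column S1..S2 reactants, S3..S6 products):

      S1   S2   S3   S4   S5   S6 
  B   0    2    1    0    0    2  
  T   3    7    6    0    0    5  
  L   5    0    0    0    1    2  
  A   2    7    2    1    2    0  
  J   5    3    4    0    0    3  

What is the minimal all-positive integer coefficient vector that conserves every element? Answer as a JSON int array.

B: 1·0+2·2 = 4 | 2·1+6·0+3·0+1·2 = 4
T: 1·3+2·7 = 17 | 2·6+6·0+3·0+1·5 = 17
L: 1·5+2·0 = 5 | 2·0+6·0+3·1+1·2 = 5
A: 1·2+2·7 = 16 | 2·2+6·1+3·2+1·0 = 16
J: 1·5+2·3 = 11 | 2·4+6·0+3·0+1·3 = 11
gcd(1,2,2,6,3,1) = 1

Coefficients: [1, 2, 2, 6, 3, 1]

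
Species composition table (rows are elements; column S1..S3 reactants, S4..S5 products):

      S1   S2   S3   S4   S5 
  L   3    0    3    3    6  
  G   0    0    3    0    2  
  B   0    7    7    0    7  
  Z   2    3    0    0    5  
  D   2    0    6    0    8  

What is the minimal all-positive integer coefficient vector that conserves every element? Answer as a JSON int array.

L: 6·3+1·0+2·3 = 24 | 2·3+3·6 = 24
G: 6·0+1·0+2·3 = 6 | 2·0+3·2 = 6
B: 6·0+1·7+2·7 = 21 | 2·0+3·7 = 21
Z: 6·2+1·3+2·0 = 15 | 2·0+3·5 = 15
D: 6·2+1·0+2·6 = 24 | 2·0+3·8 = 24
gcd(6,1,2,2,3) = 1

Coefficients: [6, 1, 2, 2, 3]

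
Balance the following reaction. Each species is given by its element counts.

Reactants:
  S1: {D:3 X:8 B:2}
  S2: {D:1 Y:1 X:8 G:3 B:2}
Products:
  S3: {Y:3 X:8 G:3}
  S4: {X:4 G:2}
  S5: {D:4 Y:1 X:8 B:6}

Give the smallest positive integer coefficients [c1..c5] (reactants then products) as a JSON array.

D: 1·3+5·1 = 8 | 1·0+6·0+2·4 = 8
Y: 1·0+5·1 = 5 | 1·3+6·0+2·1 = 5
X: 1·8+5·8 = 48 | 1·8+6·4+2·8 = 48
G: 1·0+5·3 = 15 | 1·3+6·2+2·0 = 15
B: 1·2+5·2 = 12 | 1·0+6·0+2·6 = 12
gcd(1,5,1,6,2) = 1

Coefficients: [1, 5, 1, 6, 2]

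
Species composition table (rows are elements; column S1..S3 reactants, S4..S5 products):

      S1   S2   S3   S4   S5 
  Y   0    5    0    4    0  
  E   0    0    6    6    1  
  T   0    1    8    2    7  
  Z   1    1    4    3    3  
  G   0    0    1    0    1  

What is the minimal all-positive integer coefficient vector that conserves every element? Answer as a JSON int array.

Y: 5·0+4·5+6·0 = 20 | 5·4+6·0 = 20
E: 5·0+4·0+6·6 = 36 | 5·6+6·1 = 36
T: 5·0+4·1+6·8 = 52 | 5·2+6·7 = 52
Z: 5·1+4·1+6·4 = 33 | 5·3+6·3 = 33
G: 5·0+4·0+6·1 = 6 | 5·0+6·1 = 6
gcd(5,4,6,5,6) = 1

Coefficients: [5, 4, 6, 5, 6]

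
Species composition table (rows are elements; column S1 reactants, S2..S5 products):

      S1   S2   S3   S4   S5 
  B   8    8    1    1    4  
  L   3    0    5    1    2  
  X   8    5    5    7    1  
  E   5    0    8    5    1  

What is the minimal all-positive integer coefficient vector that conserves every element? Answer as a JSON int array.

Coefficients: [6, 5, 3, 1, 1]

B: 6·8 = 48 | 5·8+3·1+1·1+1·4 = 48
L: 6·3 = 18 | 5·0+3·5+1·1+1·2 = 18
X: 6·8 = 48 | 5·5+3·5+1·7+1·1 = 48
E: 6·5 = 30 | 5·0+3·8+1·5+1·1 = 30
gcd(6,5,3,1,1) = 1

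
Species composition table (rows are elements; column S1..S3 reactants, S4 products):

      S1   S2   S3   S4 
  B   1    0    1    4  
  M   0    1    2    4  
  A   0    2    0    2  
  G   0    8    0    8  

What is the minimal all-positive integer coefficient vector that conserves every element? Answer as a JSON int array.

B: 5·1+2·0+3·1 = 8 | 2·4 = 8
M: 5·0+2·1+3·2 = 8 | 2·4 = 8
A: 5·0+2·2+3·0 = 4 | 2·2 = 4
G: 5·0+2·8+3·0 = 16 | 2·8 = 16
gcd(5,2,3,2) = 1

Coefficients: [5, 2, 3, 2]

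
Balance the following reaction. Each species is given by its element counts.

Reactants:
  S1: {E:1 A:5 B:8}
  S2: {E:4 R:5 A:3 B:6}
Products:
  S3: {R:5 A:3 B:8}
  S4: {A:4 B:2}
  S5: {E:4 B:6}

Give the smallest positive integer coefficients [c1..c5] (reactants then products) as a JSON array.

Coefficients: [4, 2, 2, 5, 3]

E: 4·1+2·4 = 12 | 2·0+5·0+3·4 = 12
R: 4·0+2·5 = 10 | 2·5+5·0+3·0 = 10
A: 4·5+2·3 = 26 | 2·3+5·4+3·0 = 26
B: 4·8+2·6 = 44 | 2·8+5·2+3·6 = 44
gcd(4,2,2,5,3) = 1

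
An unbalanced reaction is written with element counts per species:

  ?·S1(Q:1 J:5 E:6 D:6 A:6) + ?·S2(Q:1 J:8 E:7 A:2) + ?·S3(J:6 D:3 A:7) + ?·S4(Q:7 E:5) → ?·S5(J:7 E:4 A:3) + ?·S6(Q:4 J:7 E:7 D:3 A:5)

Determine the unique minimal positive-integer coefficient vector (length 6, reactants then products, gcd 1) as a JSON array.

Coefficients: [1, 5, 3, 2, 4, 5]

Q: 1·1+5·1+3·0+2·7 = 20 | 4·0+5·4 = 20
J: 1·5+5·8+3·6+2·0 = 63 | 4·7+5·7 = 63
E: 1·6+5·7+3·0+2·5 = 51 | 4·4+5·7 = 51
D: 1·6+5·0+3·3+2·0 = 15 | 4·0+5·3 = 15
A: 1·6+5·2+3·7+2·0 = 37 | 4·3+5·5 = 37
gcd(1,5,3,2,4,5) = 1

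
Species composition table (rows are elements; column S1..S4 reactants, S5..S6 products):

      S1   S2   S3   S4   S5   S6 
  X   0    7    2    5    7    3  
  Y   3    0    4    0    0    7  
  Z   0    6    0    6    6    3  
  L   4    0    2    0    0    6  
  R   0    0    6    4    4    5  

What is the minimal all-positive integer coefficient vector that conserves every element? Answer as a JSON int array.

Coefficients: [4, 3, 4, 5, 6, 4]

X: 4·0+3·7+4·2+5·5 = 54 | 6·7+4·3 = 54
Y: 4·3+3·0+4·4+5·0 = 28 | 6·0+4·7 = 28
Z: 4·0+3·6+4·0+5·6 = 48 | 6·6+4·3 = 48
L: 4·4+3·0+4·2+5·0 = 24 | 6·0+4·6 = 24
R: 4·0+3·0+4·6+5·4 = 44 | 6·4+4·5 = 44
gcd(4,3,4,5,6,4) = 1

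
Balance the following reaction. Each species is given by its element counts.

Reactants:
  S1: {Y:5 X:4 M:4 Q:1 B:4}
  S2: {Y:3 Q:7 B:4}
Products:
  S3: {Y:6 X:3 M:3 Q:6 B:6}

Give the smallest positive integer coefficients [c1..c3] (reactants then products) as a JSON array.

Coefficients: [3, 3, 4]

Y: 3·5+3·3 = 24 | 4·6 = 24
X: 3·4+3·0 = 12 | 4·3 = 12
M: 3·4+3·0 = 12 | 4·3 = 12
Q: 3·1+3·7 = 24 | 4·6 = 24
B: 3·4+3·4 = 24 | 4·6 = 24
gcd(3,3,4) = 1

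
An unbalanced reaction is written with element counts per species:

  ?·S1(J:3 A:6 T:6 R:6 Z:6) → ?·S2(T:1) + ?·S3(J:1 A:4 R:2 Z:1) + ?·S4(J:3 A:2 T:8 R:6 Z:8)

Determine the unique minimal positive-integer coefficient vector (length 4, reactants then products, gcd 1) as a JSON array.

Coefficients: [5, 6, 6, 3]

J: 5·3 = 15 | 6·0+6·1+3·3 = 15
A: 5·6 = 30 | 6·0+6·4+3·2 = 30
T: 5·6 = 30 | 6·1+6·0+3·8 = 30
R: 5·6 = 30 | 6·0+6·2+3·6 = 30
Z: 5·6 = 30 | 6·0+6·1+3·8 = 30
gcd(5,6,6,3) = 1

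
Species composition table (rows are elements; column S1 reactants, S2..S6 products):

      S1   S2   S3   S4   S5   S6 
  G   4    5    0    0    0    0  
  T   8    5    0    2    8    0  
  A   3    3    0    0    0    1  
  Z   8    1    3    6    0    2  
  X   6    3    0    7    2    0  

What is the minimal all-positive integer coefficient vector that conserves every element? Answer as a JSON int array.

Coefficients: [5, 4, 6, 2, 2, 3]

G: 5·4 = 20 | 4·5+6·0+2·0+2·0+3·0 = 20
T: 5·8 = 40 | 4·5+6·0+2·2+2·8+3·0 = 40
A: 5·3 = 15 | 4·3+6·0+2·0+2·0+3·1 = 15
Z: 5·8 = 40 | 4·1+6·3+2·6+2·0+3·2 = 40
X: 5·6 = 30 | 4·3+6·0+2·7+2·2+3·0 = 30
gcd(5,4,6,2,2,3) = 1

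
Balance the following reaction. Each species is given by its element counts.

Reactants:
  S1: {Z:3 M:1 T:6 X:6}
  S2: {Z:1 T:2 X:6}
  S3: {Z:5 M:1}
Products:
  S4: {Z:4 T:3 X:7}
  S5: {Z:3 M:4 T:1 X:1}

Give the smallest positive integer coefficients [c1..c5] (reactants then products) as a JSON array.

Z: 1·3+5·1+3·5 = 23 | 5·4+1·3 = 23
M: 1·1+5·0+3·1 = 4 | 5·0+1·4 = 4
T: 1·6+5·2+3·0 = 16 | 5·3+1·1 = 16
X: 1·6+5·6+3·0 = 36 | 5·7+1·1 = 36
gcd(1,5,3,5,1) = 1

Coefficients: [1, 5, 3, 5, 1]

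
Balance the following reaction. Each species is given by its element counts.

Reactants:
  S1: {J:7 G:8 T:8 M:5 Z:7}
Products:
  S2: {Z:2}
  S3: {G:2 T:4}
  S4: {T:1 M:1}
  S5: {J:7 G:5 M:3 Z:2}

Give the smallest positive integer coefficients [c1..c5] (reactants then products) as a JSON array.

J: 2·7 = 14 | 5·0+3·0+4·0+2·7 = 14
G: 2·8 = 16 | 5·0+3·2+4·0+2·5 = 16
T: 2·8 = 16 | 5·0+3·4+4·1+2·0 = 16
M: 2·5 = 10 | 5·0+3·0+4·1+2·3 = 10
Z: 2·7 = 14 | 5·2+3·0+4·0+2·2 = 14
gcd(2,5,3,4,2) = 1

Coefficients: [2, 5, 3, 4, 2]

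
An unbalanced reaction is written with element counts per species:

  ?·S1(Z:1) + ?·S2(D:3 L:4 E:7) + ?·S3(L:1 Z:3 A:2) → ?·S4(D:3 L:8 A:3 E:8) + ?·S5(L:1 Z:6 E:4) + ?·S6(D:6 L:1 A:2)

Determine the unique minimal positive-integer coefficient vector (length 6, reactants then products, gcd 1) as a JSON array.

D: 6·0+4·3+4·0 = 12 | 2·3+3·0+1·6 = 12
L: 6·0+4·4+4·1 = 20 | 2·8+3·1+1·1 = 20
Z: 6·1+4·0+4·3 = 18 | 2·0+3·6+1·0 = 18
A: 6·0+4·0+4·2 = 8 | 2·3+3·0+1·2 = 8
E: 6·0+4·7+4·0 = 28 | 2·8+3·4+1·0 = 28
gcd(6,4,4,2,3,1) = 1

Coefficients: [6, 4, 4, 2, 3, 1]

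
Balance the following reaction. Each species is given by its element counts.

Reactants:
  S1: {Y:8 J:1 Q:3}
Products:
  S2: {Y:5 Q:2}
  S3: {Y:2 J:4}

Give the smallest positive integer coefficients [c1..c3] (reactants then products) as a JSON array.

Coefficients: [4, 6, 1]

Y: 4·8 = 32 | 6·5+1·2 = 32
J: 4·1 = 4 | 6·0+1·4 = 4
Q: 4·3 = 12 | 6·2+1·0 = 12
gcd(4,6,1) = 1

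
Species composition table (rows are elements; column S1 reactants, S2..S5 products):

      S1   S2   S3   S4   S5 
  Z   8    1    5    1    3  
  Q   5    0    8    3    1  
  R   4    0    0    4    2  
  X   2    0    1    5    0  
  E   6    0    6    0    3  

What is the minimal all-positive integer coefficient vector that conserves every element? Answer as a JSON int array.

Coefficients: [3, 6, 1, 1, 4]

Z: 3·8 = 24 | 6·1+1·5+1·1+4·3 = 24
Q: 3·5 = 15 | 6·0+1·8+1·3+4·1 = 15
R: 3·4 = 12 | 6·0+1·0+1·4+4·2 = 12
X: 3·2 = 6 | 6·0+1·1+1·5+4·0 = 6
E: 3·6 = 18 | 6·0+1·6+1·0+4·3 = 18
gcd(3,6,1,1,4) = 1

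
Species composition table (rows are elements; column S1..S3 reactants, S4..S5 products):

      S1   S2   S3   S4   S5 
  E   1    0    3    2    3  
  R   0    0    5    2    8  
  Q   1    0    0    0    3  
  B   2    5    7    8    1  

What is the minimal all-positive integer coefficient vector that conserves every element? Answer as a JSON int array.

Coefficients: [3, 3, 4, 6, 1]

E: 3·1+3·0+4·3 = 15 | 6·2+1·3 = 15
R: 3·0+3·0+4·5 = 20 | 6·2+1·8 = 20
Q: 3·1+3·0+4·0 = 3 | 6·0+1·3 = 3
B: 3·2+3·5+4·7 = 49 | 6·8+1·1 = 49
gcd(3,3,4,6,1) = 1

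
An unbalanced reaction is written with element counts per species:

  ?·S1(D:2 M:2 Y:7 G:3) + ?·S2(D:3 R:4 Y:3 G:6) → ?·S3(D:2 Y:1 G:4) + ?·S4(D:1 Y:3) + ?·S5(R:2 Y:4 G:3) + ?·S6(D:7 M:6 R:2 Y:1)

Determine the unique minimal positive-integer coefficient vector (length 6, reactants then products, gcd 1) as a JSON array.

D: 3·2+3·3 = 15 | 3·2+2·1+5·0+1·7 = 15
M: 3·2+3·0 = 6 | 3·0+2·0+5·0+1·6 = 6
R: 3·0+3·4 = 12 | 3·0+2·0+5·2+1·2 = 12
Y: 3·7+3·3 = 30 | 3·1+2·3+5·4+1·1 = 30
G: 3·3+3·6 = 27 | 3·4+2·0+5·3+1·0 = 27
gcd(3,3,3,2,5,1) = 1

Coefficients: [3, 3, 3, 2, 5, 1]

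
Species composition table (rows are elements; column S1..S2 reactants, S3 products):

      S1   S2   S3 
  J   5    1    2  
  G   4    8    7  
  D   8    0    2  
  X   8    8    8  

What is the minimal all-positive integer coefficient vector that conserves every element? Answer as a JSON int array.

Coefficients: [1, 3, 4]

J: 1·5+3·1 = 8 | 4·2 = 8
G: 1·4+3·8 = 28 | 4·7 = 28
D: 1·8+3·0 = 8 | 4·2 = 8
X: 1·8+3·8 = 32 | 4·8 = 32
gcd(1,3,4) = 1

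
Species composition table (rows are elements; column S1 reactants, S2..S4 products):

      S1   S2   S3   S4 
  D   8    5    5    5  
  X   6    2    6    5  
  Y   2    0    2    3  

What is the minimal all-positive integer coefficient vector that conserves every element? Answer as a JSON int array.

Coefficients: [5, 4, 2, 2]

D: 5·8 = 40 | 4·5+2·5+2·5 = 40
X: 5·6 = 30 | 4·2+2·6+2·5 = 30
Y: 5·2 = 10 | 4·0+2·2+2·3 = 10
gcd(5,4,2,2) = 1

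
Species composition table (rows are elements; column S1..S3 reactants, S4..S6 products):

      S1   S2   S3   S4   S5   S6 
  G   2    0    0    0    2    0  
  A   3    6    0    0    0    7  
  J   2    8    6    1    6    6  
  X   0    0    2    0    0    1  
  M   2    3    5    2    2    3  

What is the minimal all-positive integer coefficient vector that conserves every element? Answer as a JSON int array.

G: 4·2+5·0+3·0 = 8 | 6·0+4·2+6·0 = 8
A: 4·3+5·6+3·0 = 42 | 6·0+4·0+6·7 = 42
J: 4·2+5·8+3·6 = 66 | 6·1+4·6+6·6 = 66
X: 4·0+5·0+3·2 = 6 | 6·0+4·0+6·1 = 6
M: 4·2+5·3+3·5 = 38 | 6·2+4·2+6·3 = 38
gcd(4,5,3,6,4,6) = 1

Coefficients: [4, 5, 3, 6, 4, 6]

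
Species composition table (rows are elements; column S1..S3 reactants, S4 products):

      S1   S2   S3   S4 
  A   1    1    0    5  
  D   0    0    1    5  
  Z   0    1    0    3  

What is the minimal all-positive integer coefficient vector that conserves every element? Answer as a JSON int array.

Coefficients: [2, 3, 5, 1]

A: 2·1+3·1+5·0 = 5 | 1·5 = 5
D: 2·0+3·0+5·1 = 5 | 1·5 = 5
Z: 2·0+3·1+5·0 = 3 | 1·3 = 3
gcd(2,3,5,1) = 1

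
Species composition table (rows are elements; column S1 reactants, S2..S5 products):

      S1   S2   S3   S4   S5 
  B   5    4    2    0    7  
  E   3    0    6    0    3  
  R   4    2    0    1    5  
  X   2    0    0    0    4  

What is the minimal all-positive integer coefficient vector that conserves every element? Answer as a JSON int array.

B: 4·5 = 20 | 1·4+1·2+4·0+2·7 = 20
E: 4·3 = 12 | 1·0+1·6+4·0+2·3 = 12
R: 4·4 = 16 | 1·2+1·0+4·1+2·5 = 16
X: 4·2 = 8 | 1·0+1·0+4·0+2·4 = 8
gcd(4,1,1,4,2) = 1

Coefficients: [4, 1, 1, 4, 2]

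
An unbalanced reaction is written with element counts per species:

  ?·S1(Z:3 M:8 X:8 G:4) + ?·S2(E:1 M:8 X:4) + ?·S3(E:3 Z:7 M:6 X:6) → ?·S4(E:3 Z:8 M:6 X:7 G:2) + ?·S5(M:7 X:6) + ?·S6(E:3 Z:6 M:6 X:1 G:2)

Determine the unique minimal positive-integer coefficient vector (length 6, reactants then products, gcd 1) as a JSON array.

Coefficients: [3, 3, 5, 4, 6, 2]

E: 3·0+3·1+5·3 = 18 | 4·3+6·0+2·3 = 18
Z: 3·3+3·0+5·7 = 44 | 4·8+6·0+2·6 = 44
M: 3·8+3·8+5·6 = 78 | 4·6+6·7+2·6 = 78
X: 3·8+3·4+5·6 = 66 | 4·7+6·6+2·1 = 66
G: 3·4+3·0+5·0 = 12 | 4·2+6·0+2·2 = 12
gcd(3,3,5,4,6,2) = 1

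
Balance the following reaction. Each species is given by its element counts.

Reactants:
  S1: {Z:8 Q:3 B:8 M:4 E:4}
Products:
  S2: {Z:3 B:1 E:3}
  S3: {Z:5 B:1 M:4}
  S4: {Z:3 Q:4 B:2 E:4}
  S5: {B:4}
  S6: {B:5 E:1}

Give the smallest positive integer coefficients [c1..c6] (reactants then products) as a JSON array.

Coefficients: [4, 1, 4, 3, 4, 1]

Z: 4·8 = 32 | 1·3+4·5+3·3+4·0+1·0 = 32
Q: 4·3 = 12 | 1·0+4·0+3·4+4·0+1·0 = 12
B: 4·8 = 32 | 1·1+4·1+3·2+4·4+1·5 = 32
M: 4·4 = 16 | 1·0+4·4+3·0+4·0+1·0 = 16
E: 4·4 = 16 | 1·3+4·0+3·4+4·0+1·1 = 16
gcd(4,1,4,3,4,1) = 1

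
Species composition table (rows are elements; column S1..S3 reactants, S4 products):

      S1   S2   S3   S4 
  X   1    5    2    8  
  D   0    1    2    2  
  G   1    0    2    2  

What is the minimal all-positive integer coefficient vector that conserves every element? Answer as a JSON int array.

Coefficients: [6, 6, 2, 5]

X: 6·1+6·5+2·2 = 40 | 5·8 = 40
D: 6·0+6·1+2·2 = 10 | 5·2 = 10
G: 6·1+6·0+2·2 = 10 | 5·2 = 10
gcd(6,6,2,5) = 1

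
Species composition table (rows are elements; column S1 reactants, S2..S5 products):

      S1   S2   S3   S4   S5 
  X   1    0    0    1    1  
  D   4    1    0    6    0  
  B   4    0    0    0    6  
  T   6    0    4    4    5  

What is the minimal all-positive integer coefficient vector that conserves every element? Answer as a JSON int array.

X: 3·1 = 3 | 6·0+1·0+1·1+2·1 = 3
D: 3·4 = 12 | 6·1+1·0+1·6+2·0 = 12
B: 3·4 = 12 | 6·0+1·0+1·0+2·6 = 12
T: 3·6 = 18 | 6·0+1·4+1·4+2·5 = 18
gcd(3,6,1,1,2) = 1

Coefficients: [3, 6, 1, 1, 2]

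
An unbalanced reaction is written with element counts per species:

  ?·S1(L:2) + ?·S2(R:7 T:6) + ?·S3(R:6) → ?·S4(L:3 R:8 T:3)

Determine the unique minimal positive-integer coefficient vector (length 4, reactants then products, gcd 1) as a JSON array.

L: 6·2+2·0+3·0 = 12 | 4·3 = 12
R: 6·0+2·7+3·6 = 32 | 4·8 = 32
T: 6·0+2·6+3·0 = 12 | 4·3 = 12
gcd(6,2,3,4) = 1

Coefficients: [6, 2, 3, 4]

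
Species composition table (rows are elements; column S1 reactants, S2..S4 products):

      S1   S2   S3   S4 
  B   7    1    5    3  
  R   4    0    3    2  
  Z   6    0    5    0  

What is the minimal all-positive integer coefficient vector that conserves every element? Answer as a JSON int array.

Coefficients: [5, 2, 6, 1]

B: 5·7 = 35 | 2·1+6·5+1·3 = 35
R: 5·4 = 20 | 2·0+6·3+1·2 = 20
Z: 5·6 = 30 | 2·0+6·5+1·0 = 30
gcd(5,2,6,1) = 1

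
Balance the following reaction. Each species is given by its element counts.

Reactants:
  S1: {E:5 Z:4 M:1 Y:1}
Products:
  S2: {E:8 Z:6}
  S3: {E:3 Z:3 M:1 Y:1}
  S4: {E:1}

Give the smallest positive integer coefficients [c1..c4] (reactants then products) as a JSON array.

Coefficients: [6, 1, 6, 4]

E: 6·5 = 30 | 1·8+6·3+4·1 = 30
Z: 6·4 = 24 | 1·6+6·3+4·0 = 24
M: 6·1 = 6 | 1·0+6·1+4·0 = 6
Y: 6·1 = 6 | 1·0+6·1+4·0 = 6
gcd(6,1,6,4) = 1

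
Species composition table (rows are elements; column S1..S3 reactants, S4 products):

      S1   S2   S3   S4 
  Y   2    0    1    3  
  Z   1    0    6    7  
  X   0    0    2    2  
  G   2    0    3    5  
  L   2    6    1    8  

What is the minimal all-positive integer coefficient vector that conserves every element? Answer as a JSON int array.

Y: 6·2+5·0+6·1 = 18 | 6·3 = 18
Z: 6·1+5·0+6·6 = 42 | 6·7 = 42
X: 6·0+5·0+6·2 = 12 | 6·2 = 12
G: 6·2+5·0+6·3 = 30 | 6·5 = 30
L: 6·2+5·6+6·1 = 48 | 6·8 = 48
gcd(6,5,6,6) = 1

Coefficients: [6, 5, 6, 6]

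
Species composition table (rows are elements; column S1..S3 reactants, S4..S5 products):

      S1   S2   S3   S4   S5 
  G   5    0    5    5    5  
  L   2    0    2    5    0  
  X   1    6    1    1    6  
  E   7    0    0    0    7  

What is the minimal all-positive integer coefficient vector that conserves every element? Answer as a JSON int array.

Coefficients: [6, 5, 4, 4, 6]

G: 6·5+5·0+4·5 = 50 | 4·5+6·5 = 50
L: 6·2+5·0+4·2 = 20 | 4·5+6·0 = 20
X: 6·1+5·6+4·1 = 40 | 4·1+6·6 = 40
E: 6·7+5·0+4·0 = 42 | 4·0+6·7 = 42
gcd(6,5,4,4,6) = 1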